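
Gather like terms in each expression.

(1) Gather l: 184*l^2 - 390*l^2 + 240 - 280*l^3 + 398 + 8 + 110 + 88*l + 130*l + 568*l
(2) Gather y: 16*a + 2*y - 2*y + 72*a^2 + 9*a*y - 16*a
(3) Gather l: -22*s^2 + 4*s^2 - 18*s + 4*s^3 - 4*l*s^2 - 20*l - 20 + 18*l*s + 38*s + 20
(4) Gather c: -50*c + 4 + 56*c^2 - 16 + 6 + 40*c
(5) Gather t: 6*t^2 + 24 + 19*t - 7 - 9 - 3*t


(1) = -280*l^3 - 206*l^2 + 786*l + 756
(2) = 72*a^2 + 9*a*y
(3) = l*(-4*s^2 + 18*s - 20) + 4*s^3 - 18*s^2 + 20*s
(4) = 56*c^2 - 10*c - 6
(5) = 6*t^2 + 16*t + 8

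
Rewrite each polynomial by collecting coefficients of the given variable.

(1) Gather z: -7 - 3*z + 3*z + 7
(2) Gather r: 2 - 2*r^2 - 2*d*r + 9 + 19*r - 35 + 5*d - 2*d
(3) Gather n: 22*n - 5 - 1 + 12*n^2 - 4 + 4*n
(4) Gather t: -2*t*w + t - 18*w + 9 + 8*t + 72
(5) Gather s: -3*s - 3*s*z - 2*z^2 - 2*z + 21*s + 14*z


(1) = 0
(2) = 3*d - 2*r^2 + r*(19 - 2*d) - 24
(3) = 12*n^2 + 26*n - 10
(4) = t*(9 - 2*w) - 18*w + 81
(5) = s*(18 - 3*z) - 2*z^2 + 12*z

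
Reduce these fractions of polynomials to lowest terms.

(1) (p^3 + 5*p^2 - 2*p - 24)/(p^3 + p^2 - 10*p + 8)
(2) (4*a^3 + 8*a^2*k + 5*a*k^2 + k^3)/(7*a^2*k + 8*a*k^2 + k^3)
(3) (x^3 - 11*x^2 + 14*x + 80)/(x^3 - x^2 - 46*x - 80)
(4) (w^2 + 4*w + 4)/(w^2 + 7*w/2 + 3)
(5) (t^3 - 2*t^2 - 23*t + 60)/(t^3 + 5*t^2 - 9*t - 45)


(1) = (p + 3)/(p - 1)
(2) = (4*a^2 + 4*a*k + k^2)/(7*a*k + k^2)
(3) = (x - 5)/(x + 5)
(4) = (2*w + 4)/(2*w + 3)
(5) = (t - 4)/(t + 3)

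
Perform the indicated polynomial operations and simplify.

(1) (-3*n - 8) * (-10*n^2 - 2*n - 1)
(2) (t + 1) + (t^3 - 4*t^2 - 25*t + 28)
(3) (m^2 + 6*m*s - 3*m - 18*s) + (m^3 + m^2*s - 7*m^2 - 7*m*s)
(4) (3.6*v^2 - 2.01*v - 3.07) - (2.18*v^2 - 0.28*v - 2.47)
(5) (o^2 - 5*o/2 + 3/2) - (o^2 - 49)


(1) = 30*n^3 + 86*n^2 + 19*n + 8
(2) = t^3 - 4*t^2 - 24*t + 29
(3) = m^3 + m^2*s - 6*m^2 - m*s - 3*m - 18*s
(4) = 1.42*v^2 - 1.73*v - 0.6
(5) = 101/2 - 5*o/2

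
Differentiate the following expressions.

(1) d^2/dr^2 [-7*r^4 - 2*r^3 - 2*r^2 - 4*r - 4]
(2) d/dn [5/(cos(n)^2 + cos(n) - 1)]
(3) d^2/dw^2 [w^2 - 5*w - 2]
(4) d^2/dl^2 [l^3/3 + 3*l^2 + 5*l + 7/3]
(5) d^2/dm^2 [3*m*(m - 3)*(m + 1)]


(1) = -84*r^2 - 12*r - 4
(2) = 5*(2*cos(n) + 1)*sin(n)/(-sin(n)^2 + cos(n))^2
(3) = 2
(4) = 2*l + 6
(5) = 18*m - 12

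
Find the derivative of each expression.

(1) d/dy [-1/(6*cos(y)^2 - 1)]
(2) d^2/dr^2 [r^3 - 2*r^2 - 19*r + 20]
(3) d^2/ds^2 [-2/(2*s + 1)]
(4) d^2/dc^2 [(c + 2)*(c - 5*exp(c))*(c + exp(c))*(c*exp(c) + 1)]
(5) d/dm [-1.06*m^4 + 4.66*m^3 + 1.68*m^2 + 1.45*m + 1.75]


(1) = -6*sin(2*y)/(3*cos(2*y) + 2)^2
(2) = 6*r - 4
(3) = -16/(2*s + 1)^3
(4) = c^4*exp(c) - 16*c^3*exp(2*c) + 10*c^3*exp(c) - 45*c^2*exp(3*c) - 80*c^2*exp(2*c) + 20*c^2*exp(c) - 150*c*exp(3*c) - 108*c*exp(2*c) - 12*c*exp(c) + 6*c - 70*exp(3*c) - 76*exp(2*c) - 24*exp(c) + 4
(5) = -4.24*m^3 + 13.98*m^2 + 3.36*m + 1.45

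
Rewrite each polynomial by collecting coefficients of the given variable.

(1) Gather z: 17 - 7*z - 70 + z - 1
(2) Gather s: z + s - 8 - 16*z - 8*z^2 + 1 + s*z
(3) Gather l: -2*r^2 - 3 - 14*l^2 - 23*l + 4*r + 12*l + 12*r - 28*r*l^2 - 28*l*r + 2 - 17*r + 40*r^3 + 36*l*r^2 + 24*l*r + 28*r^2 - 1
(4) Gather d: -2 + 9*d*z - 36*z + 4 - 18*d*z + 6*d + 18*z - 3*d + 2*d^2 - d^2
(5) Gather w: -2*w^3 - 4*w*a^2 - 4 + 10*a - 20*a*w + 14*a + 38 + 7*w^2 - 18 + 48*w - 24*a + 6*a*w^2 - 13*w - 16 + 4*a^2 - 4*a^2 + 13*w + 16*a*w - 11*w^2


(1) = -6*z - 54
(2) = s*(z + 1) - 8*z^2 - 15*z - 7
(3) = l^2*(-28*r - 14) + l*(36*r^2 - 4*r - 11) + 40*r^3 + 26*r^2 - r - 2
(4) = d^2 + d*(3 - 9*z) - 18*z + 2
(5) = -2*w^3 + w^2*(6*a - 4) + w*(-4*a^2 - 4*a + 48)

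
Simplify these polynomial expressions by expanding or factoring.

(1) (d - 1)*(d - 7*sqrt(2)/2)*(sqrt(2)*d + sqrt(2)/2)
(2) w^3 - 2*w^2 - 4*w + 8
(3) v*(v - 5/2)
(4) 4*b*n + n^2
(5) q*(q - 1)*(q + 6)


(1) = sqrt(2)*d^3 - 7*d^2 - sqrt(2)*d^2/2 - sqrt(2)*d/2 + 7*d/2 + 7/2
(2) = (w - 2)^2*(w + 2)
(3) = v^2 - 5*v/2
(4) = n*(4*b + n)
(5) = q^3 + 5*q^2 - 6*q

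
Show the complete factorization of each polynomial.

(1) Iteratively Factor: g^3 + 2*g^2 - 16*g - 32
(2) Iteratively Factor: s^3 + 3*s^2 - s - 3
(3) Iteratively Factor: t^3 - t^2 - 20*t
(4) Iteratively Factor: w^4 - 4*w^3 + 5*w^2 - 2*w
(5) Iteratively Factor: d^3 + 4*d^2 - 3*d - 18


(1) = (g + 2)*(g^2 - 16) = (g + 2)*(g + 4)*(g - 4)
(2) = (s - 1)*(s^2 + 4*s + 3) = (s - 1)*(s + 1)*(s + 3)
(3) = (t - 5)*(t^2 + 4*t) = t*(t - 5)*(t + 4)
(4) = (w - 2)*(w^3 - 2*w^2 + w) = w*(w - 2)*(w^2 - 2*w + 1) = w*(w - 2)*(w - 1)*(w - 1)
(5) = (d + 3)*(d^2 + d - 6) = (d - 2)*(d + 3)*(d + 3)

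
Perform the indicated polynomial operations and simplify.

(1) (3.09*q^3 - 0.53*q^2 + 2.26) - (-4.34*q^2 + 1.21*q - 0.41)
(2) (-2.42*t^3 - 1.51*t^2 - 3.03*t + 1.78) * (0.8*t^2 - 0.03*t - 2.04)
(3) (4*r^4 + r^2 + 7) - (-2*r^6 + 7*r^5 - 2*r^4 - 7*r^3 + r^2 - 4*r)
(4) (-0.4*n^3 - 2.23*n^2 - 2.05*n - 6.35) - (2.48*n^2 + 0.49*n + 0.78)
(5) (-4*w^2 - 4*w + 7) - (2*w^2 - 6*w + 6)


(1) = 3.09*q^3 + 3.81*q^2 - 1.21*q + 2.67
(2) = -1.936*t^5 - 1.1354*t^4 + 2.5581*t^3 + 4.5953*t^2 + 6.1278*t - 3.6312
(3) = 2*r^6 - 7*r^5 + 6*r^4 + 7*r^3 + 4*r + 7
(4) = -0.4*n^3 - 4.71*n^2 - 2.54*n - 7.13
(5) = -6*w^2 + 2*w + 1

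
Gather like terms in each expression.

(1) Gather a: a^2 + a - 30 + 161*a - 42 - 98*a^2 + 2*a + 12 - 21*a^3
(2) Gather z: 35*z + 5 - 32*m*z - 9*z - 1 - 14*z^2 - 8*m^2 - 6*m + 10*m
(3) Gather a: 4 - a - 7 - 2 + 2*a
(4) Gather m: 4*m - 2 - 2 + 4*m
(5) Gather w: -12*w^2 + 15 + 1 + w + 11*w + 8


(1) = -21*a^3 - 97*a^2 + 164*a - 60
(2) = -8*m^2 + 4*m - 14*z^2 + z*(26 - 32*m) + 4
(3) = a - 5
(4) = 8*m - 4
(5) = -12*w^2 + 12*w + 24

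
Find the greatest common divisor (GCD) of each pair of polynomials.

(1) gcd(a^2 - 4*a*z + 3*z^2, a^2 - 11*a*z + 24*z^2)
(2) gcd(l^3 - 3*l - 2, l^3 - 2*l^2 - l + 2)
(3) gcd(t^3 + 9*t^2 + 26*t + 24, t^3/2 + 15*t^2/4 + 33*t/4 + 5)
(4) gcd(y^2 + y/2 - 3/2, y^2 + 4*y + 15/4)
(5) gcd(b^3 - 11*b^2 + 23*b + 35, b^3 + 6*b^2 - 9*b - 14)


(1) = -a + 3*z
(2) = gcd((l - 2)*(l + 1)^2, (l - 2)*(l - 1)*(l + 1)) = l^2 - l - 2
(3) = gcd((t + 2)*(t + 3)*(t + 4), (t/2 + 1/2)*(t + 5/2)*(t + 4)) = t + 4
(4) = y + 3/2
(5) = b + 1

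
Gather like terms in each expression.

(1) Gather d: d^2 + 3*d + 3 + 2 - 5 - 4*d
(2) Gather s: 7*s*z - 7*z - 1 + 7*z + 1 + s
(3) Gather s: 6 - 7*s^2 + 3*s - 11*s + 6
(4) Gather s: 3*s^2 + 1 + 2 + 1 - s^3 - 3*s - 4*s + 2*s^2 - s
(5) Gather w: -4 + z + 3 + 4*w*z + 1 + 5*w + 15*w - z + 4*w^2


(1) = d^2 - d
(2) = s*(7*z + 1)
(3) = -7*s^2 - 8*s + 12
(4) = -s^3 + 5*s^2 - 8*s + 4
(5) = 4*w^2 + w*(4*z + 20)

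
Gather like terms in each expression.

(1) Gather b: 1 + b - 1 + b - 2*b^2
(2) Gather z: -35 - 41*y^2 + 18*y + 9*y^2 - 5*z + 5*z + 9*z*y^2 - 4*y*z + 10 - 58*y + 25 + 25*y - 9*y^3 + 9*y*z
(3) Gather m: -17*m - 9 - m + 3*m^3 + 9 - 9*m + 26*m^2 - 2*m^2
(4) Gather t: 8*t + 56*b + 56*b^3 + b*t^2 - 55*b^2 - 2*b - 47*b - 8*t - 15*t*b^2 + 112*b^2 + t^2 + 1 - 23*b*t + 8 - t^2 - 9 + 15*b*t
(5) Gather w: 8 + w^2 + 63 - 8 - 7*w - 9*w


(1) = -2*b^2 + 2*b
(2) = -9*y^3 - 32*y^2 - 15*y + z*(9*y^2 + 5*y)
(3) = 3*m^3 + 24*m^2 - 27*m
(4) = 56*b^3 + 57*b^2 + b*t^2 + 7*b + t*(-15*b^2 - 8*b)
(5) = w^2 - 16*w + 63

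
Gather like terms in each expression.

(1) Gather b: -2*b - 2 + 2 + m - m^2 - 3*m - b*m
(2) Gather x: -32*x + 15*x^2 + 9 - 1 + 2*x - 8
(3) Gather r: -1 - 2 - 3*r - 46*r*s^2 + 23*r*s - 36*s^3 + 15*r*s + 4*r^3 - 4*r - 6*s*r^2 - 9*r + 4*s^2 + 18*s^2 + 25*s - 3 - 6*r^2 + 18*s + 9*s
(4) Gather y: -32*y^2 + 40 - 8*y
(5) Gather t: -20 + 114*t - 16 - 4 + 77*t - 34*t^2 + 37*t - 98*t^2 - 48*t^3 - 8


(1) = b*(-m - 2) - m^2 - 2*m
(2) = 15*x^2 - 30*x
(3) = 4*r^3 + r^2*(-6*s - 6) + r*(-46*s^2 + 38*s - 16) - 36*s^3 + 22*s^2 + 52*s - 6
(4) = -32*y^2 - 8*y + 40
(5) = -48*t^3 - 132*t^2 + 228*t - 48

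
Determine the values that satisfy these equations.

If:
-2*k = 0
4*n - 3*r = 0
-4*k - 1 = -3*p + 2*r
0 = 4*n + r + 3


Then:
k = 0
n = -9/16
p = -1/6
r = -3/4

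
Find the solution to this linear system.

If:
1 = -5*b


Then:
b = -1/5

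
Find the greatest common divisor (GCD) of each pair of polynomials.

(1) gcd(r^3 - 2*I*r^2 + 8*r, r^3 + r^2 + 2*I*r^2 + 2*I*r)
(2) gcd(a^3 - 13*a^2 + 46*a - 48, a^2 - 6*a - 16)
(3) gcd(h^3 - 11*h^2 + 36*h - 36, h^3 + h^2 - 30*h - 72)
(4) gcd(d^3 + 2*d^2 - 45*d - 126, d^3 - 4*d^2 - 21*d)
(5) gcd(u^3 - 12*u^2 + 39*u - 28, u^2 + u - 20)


(1) = gcd(r*(r - 4*I)*(r + 2*I), r*(r + 1)*(r + 2*I)) = r^2 + 2*I*r
(2) = a - 8
(3) = h - 6
(4) = gcd((d - 7)*(d + 3)*(d + 6), d*(d - 7)*(d + 3)) = d^2 - 4*d - 21
(5) = u - 4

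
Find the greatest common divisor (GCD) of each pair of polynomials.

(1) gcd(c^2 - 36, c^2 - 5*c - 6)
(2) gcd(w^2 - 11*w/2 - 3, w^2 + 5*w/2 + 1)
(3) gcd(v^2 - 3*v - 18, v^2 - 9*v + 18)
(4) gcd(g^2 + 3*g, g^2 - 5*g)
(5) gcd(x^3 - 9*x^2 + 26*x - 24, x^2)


(1) = gcd((c - 6)*(c + 6), (c - 6)*(c + 1)) = c - 6
(2) = w + 1/2
(3) = gcd((v - 6)*(v + 3), (v - 6)*(v - 3)) = v - 6
(4) = g
(5) = gcd((x - 4)*(x - 3)*(x - 2), x^2) = 1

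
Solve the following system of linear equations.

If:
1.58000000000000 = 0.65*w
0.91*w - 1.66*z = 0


Then:
w = 2.43
z = 1.33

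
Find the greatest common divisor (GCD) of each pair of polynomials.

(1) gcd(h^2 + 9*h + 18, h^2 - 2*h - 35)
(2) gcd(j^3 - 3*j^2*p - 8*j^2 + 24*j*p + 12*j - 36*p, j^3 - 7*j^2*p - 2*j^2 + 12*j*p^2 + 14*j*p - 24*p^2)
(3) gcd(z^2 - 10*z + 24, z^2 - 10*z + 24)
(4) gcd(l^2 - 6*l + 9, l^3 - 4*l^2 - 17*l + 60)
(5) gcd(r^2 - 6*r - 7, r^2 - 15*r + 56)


(1) = gcd((h + 3)*(h + 6), (h - 7)*(h + 5)) = 1
(2) = gcd((j - 6)*(j - 2)*(j - 3*p), (j - 2)*(j - 4*p)*(j - 3*p)) = -j^2 + 3*j*p + 2*j - 6*p
(3) = gcd((z - 6)*(z - 4), (z - 6)*(z - 4)) = z^2 - 10*z + 24
(4) = l - 3
(5) = r - 7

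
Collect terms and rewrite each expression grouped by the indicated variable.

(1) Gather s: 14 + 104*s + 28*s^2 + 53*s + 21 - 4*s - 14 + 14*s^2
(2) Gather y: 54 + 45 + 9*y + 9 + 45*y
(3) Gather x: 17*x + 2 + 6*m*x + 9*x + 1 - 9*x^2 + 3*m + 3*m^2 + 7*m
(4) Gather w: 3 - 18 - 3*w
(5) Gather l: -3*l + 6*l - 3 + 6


(1) = 42*s^2 + 153*s + 21
(2) = 54*y + 108
(3) = 3*m^2 + 10*m - 9*x^2 + x*(6*m + 26) + 3
(4) = -3*w - 15
(5) = 3*l + 3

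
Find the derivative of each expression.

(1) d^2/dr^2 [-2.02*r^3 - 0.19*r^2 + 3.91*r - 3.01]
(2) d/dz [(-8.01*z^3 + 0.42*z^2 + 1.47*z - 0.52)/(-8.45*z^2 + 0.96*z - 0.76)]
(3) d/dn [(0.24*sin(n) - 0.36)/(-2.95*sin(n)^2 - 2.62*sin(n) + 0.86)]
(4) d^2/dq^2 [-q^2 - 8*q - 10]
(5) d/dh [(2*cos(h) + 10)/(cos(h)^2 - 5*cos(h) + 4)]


(1) = -12.12*r - 0.38
(2) = (67.6845*z^4 - 15.3792*z^3 + 31.0875*z^2 - 9.4264*z - 0.618)/(71.4025*z^4 - 16.224*z^3 + 13.7656*z^2 - 1.4592*z + 0.5776)
(3) = (0.708*sin(n)^2 - 2.124*sin(n) - 0.7368)*cos(n)/(8.7025*sin(n)^4 + 15.458*sin(n)^3 + 1.7904*sin(n)^2 - 4.5064*sin(n) + 0.7396)
(4) = -2
(5) = 2*(cos(h)^2 + 10*cos(h) - 29)*sin(h)/(cos(h)^2 - 5*cos(h) + 4)^2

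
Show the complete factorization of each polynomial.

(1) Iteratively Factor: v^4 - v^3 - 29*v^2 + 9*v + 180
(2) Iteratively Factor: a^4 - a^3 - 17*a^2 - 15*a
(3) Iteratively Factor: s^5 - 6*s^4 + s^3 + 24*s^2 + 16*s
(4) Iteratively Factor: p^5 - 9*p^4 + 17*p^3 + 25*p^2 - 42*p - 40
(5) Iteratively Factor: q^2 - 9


(1) = (v - 3)*(v^3 + 2*v^2 - 23*v - 60) = (v - 3)*(v + 3)*(v^2 - v - 20) = (v - 5)*(v - 3)*(v + 3)*(v + 4)
(2) = (a + 1)*(a^3 - 2*a^2 - 15*a) = (a + 1)*(a + 3)*(a^2 - 5*a) = a*(a + 1)*(a + 3)*(a - 5)
(3) = (s - 4)*(s^4 - 2*s^3 - 7*s^2 - 4*s) = (s - 4)*(s + 1)*(s^3 - 3*s^2 - 4*s) = (s - 4)^2*(s + 1)*(s^2 + s) = s*(s - 4)^2*(s + 1)*(s + 1)
(4) = (p - 4)*(p^4 - 5*p^3 - 3*p^2 + 13*p + 10) = (p - 4)*(p - 2)*(p^3 - 3*p^2 - 9*p - 5) = (p - 5)*(p - 4)*(p - 2)*(p^2 + 2*p + 1) = (p - 5)*(p - 4)*(p - 2)*(p + 1)*(p + 1)
(5) = (q - 3)*(q + 3)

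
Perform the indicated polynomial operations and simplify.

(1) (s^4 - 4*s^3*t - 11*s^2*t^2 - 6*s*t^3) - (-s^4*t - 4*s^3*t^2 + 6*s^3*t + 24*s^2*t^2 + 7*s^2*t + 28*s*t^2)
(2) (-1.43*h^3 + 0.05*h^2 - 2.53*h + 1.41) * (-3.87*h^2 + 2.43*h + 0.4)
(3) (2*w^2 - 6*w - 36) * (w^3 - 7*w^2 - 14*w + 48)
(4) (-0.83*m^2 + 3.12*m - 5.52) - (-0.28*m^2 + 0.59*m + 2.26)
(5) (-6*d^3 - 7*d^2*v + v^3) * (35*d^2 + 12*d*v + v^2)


(1) = s^4*t + s^4 + 4*s^3*t^2 - 10*s^3*t - 35*s^2*t^2 - 7*s^2*t - 6*s*t^3 - 28*s*t^2
(2) = 5.5341*h^5 - 3.6684*h^4 + 9.3406*h^3 - 11.5846*h^2 + 2.4143*h + 0.564
(3) = 2*w^5 - 20*w^4 - 22*w^3 + 432*w^2 + 216*w - 1728
(4) = -0.55*m^2 + 2.53*m - 7.78
(5) = -210*d^5 - 317*d^4*v - 90*d^3*v^2 + 28*d^2*v^3 + 12*d*v^4 + v^5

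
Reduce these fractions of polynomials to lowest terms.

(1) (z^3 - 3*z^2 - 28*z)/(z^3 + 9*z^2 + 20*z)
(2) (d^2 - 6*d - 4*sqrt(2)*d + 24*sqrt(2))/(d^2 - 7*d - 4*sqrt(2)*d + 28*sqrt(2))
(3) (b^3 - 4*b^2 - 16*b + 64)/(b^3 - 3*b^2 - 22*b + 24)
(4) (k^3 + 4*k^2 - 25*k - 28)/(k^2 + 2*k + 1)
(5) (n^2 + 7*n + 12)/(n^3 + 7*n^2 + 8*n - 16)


(1) = (z - 7)/(z + 5)
(2) = (d - 6)/(d - 7)
(3) = (b^2 - 8*b + 16)/(b^2 - 7*b + 6)
(4) = (k^2 + 3*k - 28)/(k + 1)
(5) = (n + 3)/(n^2 + 3*n - 4)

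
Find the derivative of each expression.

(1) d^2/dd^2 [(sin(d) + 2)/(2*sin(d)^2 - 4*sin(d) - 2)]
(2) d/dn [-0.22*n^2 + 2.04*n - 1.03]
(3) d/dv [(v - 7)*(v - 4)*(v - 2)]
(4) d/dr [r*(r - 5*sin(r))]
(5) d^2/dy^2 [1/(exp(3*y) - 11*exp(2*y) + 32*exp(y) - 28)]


(1) = (sin(d)^5 + 10*sin(d)^4 - 8*sin(d)^3 + 2*sin(d)^2 + 15*sin(d) - 16)/(2*(2*sin(d) + cos(d)^2)^3)
(2) = 2.04 - 0.44*n
(3) = 3*v^2 - 26*v + 50
(4) = -5*r*cos(r) + 2*r - 5*sin(r)
(5) = (9*exp(3*y) - 85*exp(2*y) + 172*exp(y) + 224)*exp(y)/(exp(7*y) - 29*exp(6*y) + 339*exp(5*y) - 2055*exp(4*y) + 6960*exp(3*y) - 13272*exp(2*y) + 13328*exp(y) - 5488)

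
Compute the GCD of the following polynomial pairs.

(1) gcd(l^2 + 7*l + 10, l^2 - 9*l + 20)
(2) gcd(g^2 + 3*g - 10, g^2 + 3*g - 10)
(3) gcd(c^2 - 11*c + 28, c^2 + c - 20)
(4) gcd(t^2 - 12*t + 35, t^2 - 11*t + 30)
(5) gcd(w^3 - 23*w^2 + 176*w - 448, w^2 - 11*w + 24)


(1) = gcd((l + 2)*(l + 5), (l - 5)*(l - 4)) = 1
(2) = gcd((g - 2)*(g + 5), (g - 2)*(g + 5)) = g^2 + 3*g - 10
(3) = gcd((c - 7)*(c - 4), (c - 4)*(c + 5)) = c - 4
(4) = t - 5
(5) = w - 8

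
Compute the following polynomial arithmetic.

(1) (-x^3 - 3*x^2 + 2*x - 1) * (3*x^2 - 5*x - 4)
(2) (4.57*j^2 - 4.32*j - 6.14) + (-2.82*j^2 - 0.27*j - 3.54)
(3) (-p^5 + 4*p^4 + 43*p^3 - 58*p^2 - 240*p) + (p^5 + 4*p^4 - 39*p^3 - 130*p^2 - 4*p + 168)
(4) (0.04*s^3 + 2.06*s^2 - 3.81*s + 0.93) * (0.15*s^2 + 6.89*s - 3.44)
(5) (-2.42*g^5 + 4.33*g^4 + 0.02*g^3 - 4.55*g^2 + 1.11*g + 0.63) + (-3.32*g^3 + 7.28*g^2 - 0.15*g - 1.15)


(1) = -3*x^5 - 4*x^4 + 25*x^3 - x^2 - 3*x + 4
(2) = 1.75*j^2 - 4.59*j - 9.68
(3) = 8*p^4 + 4*p^3 - 188*p^2 - 244*p + 168
(4) = 0.006*s^5 + 0.5846*s^4 + 13.4843*s^3 - 33.1978*s^2 + 19.5141*s - 3.1992
(5) = -2.42*g^5 + 4.33*g^4 - 3.3*g^3 + 2.73*g^2 + 0.96*g - 0.52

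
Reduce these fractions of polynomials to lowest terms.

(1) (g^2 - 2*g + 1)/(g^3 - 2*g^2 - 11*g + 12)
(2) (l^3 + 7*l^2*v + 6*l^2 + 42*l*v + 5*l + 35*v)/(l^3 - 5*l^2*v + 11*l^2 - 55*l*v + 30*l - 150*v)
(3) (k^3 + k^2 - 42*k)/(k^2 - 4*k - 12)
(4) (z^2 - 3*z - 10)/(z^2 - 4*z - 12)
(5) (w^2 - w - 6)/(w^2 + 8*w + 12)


(1) = (g - 1)/(g^2 - g - 12)
(2) = (-l^2 - 7*l*v - l - 7*v)/(-l^2 + 5*l*v - 6*l + 30*v)
(3) = (k^2 + 7*k)/(k + 2)
(4) = (z - 5)/(z - 6)
(5) = (w - 3)/(w + 6)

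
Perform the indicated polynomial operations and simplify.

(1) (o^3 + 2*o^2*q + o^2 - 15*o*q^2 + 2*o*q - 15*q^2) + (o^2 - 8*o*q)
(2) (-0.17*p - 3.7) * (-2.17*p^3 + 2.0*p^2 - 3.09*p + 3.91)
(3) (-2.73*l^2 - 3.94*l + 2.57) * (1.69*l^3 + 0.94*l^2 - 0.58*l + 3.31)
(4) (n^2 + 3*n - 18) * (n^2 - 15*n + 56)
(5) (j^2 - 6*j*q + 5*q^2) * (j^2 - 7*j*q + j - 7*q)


(1) = o^3 + 2*o^2*q + 2*o^2 - 15*o*q^2 - 6*o*q - 15*q^2
(2) = 0.3689*p^4 + 7.689*p^3 - 6.8747*p^2 + 10.7683*p - 14.467
(3) = -4.6137*l^5 - 9.2248*l^4 + 2.2231*l^3 - 4.3353*l^2 - 14.532*l + 8.5067
(4) = n^4 - 12*n^3 - 7*n^2 + 438*n - 1008
(5) = j^4 - 13*j^3*q + j^3 + 47*j^2*q^2 - 13*j^2*q - 35*j*q^3 + 47*j*q^2 - 35*q^3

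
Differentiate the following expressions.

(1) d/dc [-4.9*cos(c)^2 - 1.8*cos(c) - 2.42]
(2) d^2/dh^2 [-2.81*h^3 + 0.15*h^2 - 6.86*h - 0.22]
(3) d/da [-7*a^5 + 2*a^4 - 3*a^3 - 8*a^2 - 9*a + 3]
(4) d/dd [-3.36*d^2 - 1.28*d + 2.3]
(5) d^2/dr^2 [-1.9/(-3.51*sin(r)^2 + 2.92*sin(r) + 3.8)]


(1) = (9.8*cos(c) + 1.8)*sin(c)
(2) = 0.3 - 16.86*h
(3) = -35*a^4 + 8*a^3 - 9*a^2 - 16*a - 9
(4) = -6.72*d - 1.28
(5) = (93.63276*sin(r)^4 - 58.42044*sin(r)^3 - 22.88018*sin(r)^2 + 95.75848*sin(r) - 83.08472)/(-3.51*sin(r)^2 + 2.92*sin(r) + 3.8)^3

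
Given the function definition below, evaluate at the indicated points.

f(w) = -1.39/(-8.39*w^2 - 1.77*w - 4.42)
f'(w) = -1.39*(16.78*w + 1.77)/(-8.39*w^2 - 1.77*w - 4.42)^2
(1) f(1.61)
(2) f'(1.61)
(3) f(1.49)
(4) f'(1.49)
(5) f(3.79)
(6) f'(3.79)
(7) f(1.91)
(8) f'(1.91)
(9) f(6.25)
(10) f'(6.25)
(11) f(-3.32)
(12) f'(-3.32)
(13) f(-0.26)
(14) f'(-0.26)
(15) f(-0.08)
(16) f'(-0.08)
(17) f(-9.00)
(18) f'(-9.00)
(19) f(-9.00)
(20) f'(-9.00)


(1) = 0.05
(2) = -0.05
(3) = 0.05
(4) = -0.06
(5) = 0.01
(6) = -0.01
(7) = 0.04
(8) = -0.03
(9) = 0.00
(10) = -0.00
(11) = 0.02
(12) = 0.01
(13) = 0.31
(14) = 0.18
(15) = 0.32
(16) = -0.03
(17) = 0.00
(18) = 0.00
(19) = 0.00
(20) = 0.00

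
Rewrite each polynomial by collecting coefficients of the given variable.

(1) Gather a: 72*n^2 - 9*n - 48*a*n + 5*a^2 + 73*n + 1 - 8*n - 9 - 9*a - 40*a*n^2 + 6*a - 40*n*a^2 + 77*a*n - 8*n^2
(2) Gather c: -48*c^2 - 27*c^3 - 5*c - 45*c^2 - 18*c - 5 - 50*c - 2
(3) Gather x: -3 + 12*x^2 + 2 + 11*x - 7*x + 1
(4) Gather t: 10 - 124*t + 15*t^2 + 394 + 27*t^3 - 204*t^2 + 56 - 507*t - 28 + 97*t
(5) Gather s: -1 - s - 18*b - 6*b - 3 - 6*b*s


(1) = a^2*(5 - 40*n) + a*(-40*n^2 + 29*n - 3) + 64*n^2 + 56*n - 8
(2) = -27*c^3 - 93*c^2 - 73*c - 7
(3) = 12*x^2 + 4*x
(4) = 27*t^3 - 189*t^2 - 534*t + 432
(5) = -24*b + s*(-6*b - 1) - 4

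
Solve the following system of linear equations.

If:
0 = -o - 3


Then:
o = -3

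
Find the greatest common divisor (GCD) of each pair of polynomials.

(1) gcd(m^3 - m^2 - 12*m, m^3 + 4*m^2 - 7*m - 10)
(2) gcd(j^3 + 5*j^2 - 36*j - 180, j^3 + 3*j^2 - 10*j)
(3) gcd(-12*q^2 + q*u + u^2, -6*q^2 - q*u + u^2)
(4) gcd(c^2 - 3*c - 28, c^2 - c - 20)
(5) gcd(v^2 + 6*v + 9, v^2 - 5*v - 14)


(1) = gcd(m*(m - 4)*(m + 3), (m - 2)*(m + 1)*(m + 5)) = 1
(2) = gcd((j - 6)*(j + 5)*(j + 6), j*(j - 2)*(j + 5)) = j + 5
(3) = 3*q - u
(4) = c + 4
(5) = 1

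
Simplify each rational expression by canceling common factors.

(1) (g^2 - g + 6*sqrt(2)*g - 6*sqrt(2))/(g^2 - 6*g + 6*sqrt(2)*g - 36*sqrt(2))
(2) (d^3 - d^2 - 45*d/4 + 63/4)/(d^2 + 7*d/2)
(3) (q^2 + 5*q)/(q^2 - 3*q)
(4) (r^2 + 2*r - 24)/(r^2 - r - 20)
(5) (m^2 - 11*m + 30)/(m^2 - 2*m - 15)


(1) = (g - 1)/(g - 6)
(2) = (2*d^2 - 9*d + 9)/(2*d)
(3) = (q + 5)/(q - 3)
(4) = (r^2 + 2*r - 24)/(r^2 - r - 20)
(5) = (m - 6)/(m + 3)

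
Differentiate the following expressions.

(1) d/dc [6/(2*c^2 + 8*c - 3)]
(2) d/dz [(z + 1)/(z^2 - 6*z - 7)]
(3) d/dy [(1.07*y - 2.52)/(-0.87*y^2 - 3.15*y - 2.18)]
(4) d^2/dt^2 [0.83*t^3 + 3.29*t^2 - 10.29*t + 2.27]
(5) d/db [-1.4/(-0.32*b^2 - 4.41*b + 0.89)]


(1) = 24*(-c - 2)/(2*c^2 + 8*c - 3)^2
(2) = -1/(z^2 - 14*z + 49)
(3) = (0.9309*y^2 - 4.3848*y - 10.2706)/(0.7569*y^4 + 5.481*y^3 + 13.7157*y^2 + 13.734*y + 4.7524)
(4) = 4.98*t + 6.58
(5) = (-0.896*b - 6.174)/(0.32*b^2 + 4.41*b - 0.89)^2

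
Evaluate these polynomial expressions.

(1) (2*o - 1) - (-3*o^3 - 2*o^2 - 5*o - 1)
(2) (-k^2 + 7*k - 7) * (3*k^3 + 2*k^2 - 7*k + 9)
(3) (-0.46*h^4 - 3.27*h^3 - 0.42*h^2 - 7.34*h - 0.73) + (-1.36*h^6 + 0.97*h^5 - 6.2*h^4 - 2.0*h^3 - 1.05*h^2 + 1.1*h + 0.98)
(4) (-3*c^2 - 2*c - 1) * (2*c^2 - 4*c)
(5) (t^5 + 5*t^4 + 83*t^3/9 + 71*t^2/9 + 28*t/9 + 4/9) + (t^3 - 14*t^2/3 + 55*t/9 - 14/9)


(1) = 3*o^3 + 2*o^2 + 7*o
(2) = -3*k^5 + 19*k^4 - 72*k^2 + 112*k - 63
(3) = -1.36*h^6 + 0.97*h^5 - 6.66*h^4 - 5.27*h^3 - 1.47*h^2 - 6.24*h + 0.25
(4) = -6*c^4 + 8*c^3 + 6*c^2 + 4*c
(5) = t^5 + 5*t^4 + 92*t^3/9 + 29*t^2/9 + 83*t/9 - 10/9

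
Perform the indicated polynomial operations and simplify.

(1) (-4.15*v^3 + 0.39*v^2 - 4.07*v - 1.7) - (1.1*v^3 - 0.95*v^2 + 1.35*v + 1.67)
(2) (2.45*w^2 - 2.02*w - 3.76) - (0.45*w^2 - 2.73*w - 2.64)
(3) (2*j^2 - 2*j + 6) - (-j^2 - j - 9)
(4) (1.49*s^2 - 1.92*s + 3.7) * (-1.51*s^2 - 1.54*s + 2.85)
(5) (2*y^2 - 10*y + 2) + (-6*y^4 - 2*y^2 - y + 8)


(1) = -5.25*v^3 + 1.34*v^2 - 5.42*v - 3.37
(2) = 2.0*w^2 + 0.71*w - 1.12
(3) = 3*j^2 - j + 15
(4) = -2.2499*s^4 + 0.6046*s^3 + 1.6163*s^2 - 11.17*s + 10.545
(5) = -6*y^4 - 11*y + 10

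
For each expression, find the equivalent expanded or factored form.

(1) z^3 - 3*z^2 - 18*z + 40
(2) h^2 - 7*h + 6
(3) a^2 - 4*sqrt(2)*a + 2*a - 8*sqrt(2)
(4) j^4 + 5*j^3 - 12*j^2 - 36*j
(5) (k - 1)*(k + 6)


(1) = (z - 5)*(z - 2)*(z + 4)
(2) = (h - 6)*(h - 1)
(3) = (a + 2)*(a - 4*sqrt(2))
(4) = j*(j - 3)*(j + 2)*(j + 6)
(5) = k^2 + 5*k - 6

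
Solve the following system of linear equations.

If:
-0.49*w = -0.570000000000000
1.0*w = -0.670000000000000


Then:
No Solution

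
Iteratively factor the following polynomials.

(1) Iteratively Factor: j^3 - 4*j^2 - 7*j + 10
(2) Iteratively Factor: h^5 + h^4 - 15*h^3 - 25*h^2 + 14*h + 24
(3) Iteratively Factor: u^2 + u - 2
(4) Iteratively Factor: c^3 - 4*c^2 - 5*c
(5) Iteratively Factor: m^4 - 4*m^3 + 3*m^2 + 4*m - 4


(1) = (j + 2)*(j^2 - 6*j + 5) = (j - 1)*(j + 2)*(j - 5)
(2) = (h - 4)*(h^4 + 5*h^3 + 5*h^2 - 5*h - 6) = (h - 4)*(h - 1)*(h^3 + 6*h^2 + 11*h + 6) = (h - 4)*(h - 1)*(h + 1)*(h^2 + 5*h + 6) = (h - 4)*(h - 1)*(h + 1)*(h + 3)*(h + 2)
(3) = (u - 1)*(u + 2)
(4) = (c - 5)*(c^2 + c) = c*(c - 5)*(c + 1)
(5) = (m - 1)*(m^3 - 3*m^2 + 4) = (m - 2)*(m - 1)*(m^2 - m - 2) = (m - 2)^2*(m - 1)*(m + 1)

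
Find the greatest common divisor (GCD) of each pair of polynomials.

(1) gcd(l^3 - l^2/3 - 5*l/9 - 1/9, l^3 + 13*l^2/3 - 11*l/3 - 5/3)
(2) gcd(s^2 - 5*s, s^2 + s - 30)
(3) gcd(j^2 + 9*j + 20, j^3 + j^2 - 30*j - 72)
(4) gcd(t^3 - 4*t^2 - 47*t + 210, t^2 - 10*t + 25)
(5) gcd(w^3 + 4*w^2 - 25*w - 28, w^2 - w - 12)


(1) = gcd((l - 1)*(l + 1/3)^2, (l - 1)*(l + 1/3)*(l + 5)) = l^2 - 2*l/3 - 1/3
(2) = gcd(s*(s - 5), (s - 5)*(s + 6)) = s - 5
(3) = gcd((j + 4)*(j + 5), (j - 6)*(j + 3)*(j + 4)) = j + 4
(4) = t - 5
(5) = w - 4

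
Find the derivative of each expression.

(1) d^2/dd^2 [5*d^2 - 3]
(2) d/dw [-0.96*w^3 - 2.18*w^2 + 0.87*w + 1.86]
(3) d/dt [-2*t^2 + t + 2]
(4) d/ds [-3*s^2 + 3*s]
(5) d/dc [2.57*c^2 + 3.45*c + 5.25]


(1) = 10
(2) = -2.88*w^2 - 4.36*w + 0.87
(3) = 1 - 4*t
(4) = 3 - 6*s
(5) = 5.14*c + 3.45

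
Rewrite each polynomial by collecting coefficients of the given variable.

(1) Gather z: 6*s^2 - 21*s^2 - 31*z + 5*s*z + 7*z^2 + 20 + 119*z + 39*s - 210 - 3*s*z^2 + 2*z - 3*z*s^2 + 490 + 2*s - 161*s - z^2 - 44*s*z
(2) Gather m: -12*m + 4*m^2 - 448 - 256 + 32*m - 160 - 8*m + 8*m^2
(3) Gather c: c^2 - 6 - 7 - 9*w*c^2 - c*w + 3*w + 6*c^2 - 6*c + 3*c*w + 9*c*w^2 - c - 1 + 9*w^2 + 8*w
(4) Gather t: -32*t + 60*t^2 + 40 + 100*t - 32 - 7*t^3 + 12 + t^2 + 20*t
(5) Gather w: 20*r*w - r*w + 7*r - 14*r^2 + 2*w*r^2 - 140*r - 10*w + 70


(1) = -15*s^2 - 120*s + z^2*(6 - 3*s) + z*(-3*s^2 - 39*s + 90) + 300
(2) = 12*m^2 + 12*m - 864
(3) = c^2*(7 - 9*w) + c*(9*w^2 + 2*w - 7) + 9*w^2 + 11*w - 14
(4) = -7*t^3 + 61*t^2 + 88*t + 20
(5) = -14*r^2 - 133*r + w*(2*r^2 + 19*r - 10) + 70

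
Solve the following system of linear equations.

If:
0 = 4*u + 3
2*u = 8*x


Then:
u = -3/4
x = -3/16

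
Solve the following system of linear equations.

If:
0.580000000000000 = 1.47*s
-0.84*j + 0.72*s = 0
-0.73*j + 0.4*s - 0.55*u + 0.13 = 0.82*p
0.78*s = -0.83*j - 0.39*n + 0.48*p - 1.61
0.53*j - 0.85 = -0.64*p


Then:
j = 0.34
n = -4.35
p = 1.05
s = 0.39
u = -1.49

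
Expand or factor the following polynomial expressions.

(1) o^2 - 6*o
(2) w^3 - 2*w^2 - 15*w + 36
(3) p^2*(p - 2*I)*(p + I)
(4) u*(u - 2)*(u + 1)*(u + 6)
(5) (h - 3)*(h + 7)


(1) = o*(o - 6)
(2) = (w - 3)^2*(w + 4)
(3) = p^4 - I*p^3 + 2*p^2
(4) = u^4 + 5*u^3 - 8*u^2 - 12*u
(5) = h^2 + 4*h - 21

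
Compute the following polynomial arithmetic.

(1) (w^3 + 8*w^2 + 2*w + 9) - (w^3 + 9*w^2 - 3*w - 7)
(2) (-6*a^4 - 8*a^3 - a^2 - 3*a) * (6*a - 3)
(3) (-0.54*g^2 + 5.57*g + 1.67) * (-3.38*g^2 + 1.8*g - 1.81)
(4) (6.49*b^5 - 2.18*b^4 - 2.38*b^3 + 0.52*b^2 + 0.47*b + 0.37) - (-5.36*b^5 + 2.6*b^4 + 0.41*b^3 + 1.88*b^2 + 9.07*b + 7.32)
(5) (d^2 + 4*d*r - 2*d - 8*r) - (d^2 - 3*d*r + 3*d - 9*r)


(1) = -w^2 + 5*w + 16
(2) = -36*a^5 - 30*a^4 + 18*a^3 - 15*a^2 + 9*a
(3) = 1.8252*g^4 - 19.7986*g^3 + 5.3588*g^2 - 7.0757*g - 3.0227
(4) = 11.85*b^5 - 4.78*b^4 - 2.79*b^3 - 1.36*b^2 - 8.6*b - 6.95
(5) = 7*d*r - 5*d + r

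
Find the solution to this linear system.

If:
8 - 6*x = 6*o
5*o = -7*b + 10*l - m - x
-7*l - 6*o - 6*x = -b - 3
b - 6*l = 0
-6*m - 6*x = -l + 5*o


Then:
b = -30
l = -5
m = 64/15
o = 193/5
x = -559/15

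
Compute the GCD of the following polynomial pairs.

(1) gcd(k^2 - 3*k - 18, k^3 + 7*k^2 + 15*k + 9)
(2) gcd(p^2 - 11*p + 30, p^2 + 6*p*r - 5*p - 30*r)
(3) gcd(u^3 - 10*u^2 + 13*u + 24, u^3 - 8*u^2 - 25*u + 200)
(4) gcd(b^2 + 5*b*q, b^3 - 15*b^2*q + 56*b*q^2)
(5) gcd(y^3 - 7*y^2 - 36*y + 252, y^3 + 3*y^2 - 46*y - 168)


(1) = k + 3
(2) = gcd((p - 6)*(p - 5), (p - 5)*(p + 6*r)) = p - 5
(3) = u - 8
(4) = gcd(b*(b + 5*q), b*(b - 8*q)*(b - 7*q)) = b
(5) = gcd((y - 7)*(y - 6)*(y + 6), (y - 7)*(y + 4)*(y + 6)) = y^2 - y - 42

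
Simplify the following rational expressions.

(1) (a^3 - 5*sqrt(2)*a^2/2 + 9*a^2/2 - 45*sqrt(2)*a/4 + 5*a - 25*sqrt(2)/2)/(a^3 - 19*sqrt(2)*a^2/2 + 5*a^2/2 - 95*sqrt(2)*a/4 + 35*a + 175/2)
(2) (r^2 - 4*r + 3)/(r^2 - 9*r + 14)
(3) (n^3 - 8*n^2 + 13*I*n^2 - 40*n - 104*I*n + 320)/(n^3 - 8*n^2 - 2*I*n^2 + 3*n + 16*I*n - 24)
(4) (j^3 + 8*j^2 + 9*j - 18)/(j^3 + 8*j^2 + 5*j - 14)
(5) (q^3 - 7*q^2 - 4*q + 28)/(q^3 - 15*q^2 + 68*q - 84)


(1) = (16*a + 32)/(16*a - 112*sqrt(2))
(2) = (r^2 - 4*r + 3)/(r^2 - 9*r + 14)
(3) = (n^2 + 13*I*n - 40)/(n^2 - 2*I*n + 3)
(4) = (j^2 + 9*j + 18)/(j^2 + 9*j + 14)
(5) = (q + 2)/(q - 6)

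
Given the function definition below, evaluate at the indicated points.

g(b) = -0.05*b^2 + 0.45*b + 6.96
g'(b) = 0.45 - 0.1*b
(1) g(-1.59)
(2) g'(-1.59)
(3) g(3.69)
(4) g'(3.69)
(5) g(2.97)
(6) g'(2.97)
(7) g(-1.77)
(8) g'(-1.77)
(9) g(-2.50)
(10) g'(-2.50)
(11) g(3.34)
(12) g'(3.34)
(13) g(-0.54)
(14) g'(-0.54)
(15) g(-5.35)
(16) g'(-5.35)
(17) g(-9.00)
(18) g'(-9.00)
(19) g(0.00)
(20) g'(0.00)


(1) = 6.12
(2) = 0.61
(3) = 7.94
(4) = 0.08
(5) = 7.86
(6) = 0.15
(7) = 6.01
(8) = 0.63
(9) = 5.52
(10) = 0.70
(11) = 7.91
(12) = 0.12
(13) = 6.70
(14) = 0.50
(15) = 3.12
(16) = 0.99
(17) = -1.14
(18) = 1.35
(19) = 6.96
(20) = 0.45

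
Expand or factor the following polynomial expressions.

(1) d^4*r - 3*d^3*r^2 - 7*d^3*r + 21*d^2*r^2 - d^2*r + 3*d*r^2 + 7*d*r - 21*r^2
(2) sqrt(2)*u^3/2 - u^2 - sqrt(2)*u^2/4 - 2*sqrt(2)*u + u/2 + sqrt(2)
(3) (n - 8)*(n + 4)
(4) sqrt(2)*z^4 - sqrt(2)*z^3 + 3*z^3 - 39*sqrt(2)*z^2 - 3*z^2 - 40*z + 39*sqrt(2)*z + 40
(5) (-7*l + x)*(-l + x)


(1) = (d - 7)*(d - 1)*(d - 3*r)*(d*r + r)
(2) = (u - 1/2)*(u - 2*sqrt(2))*(sqrt(2)*u/2 + 1)
(3) = n^2 - 4*n - 32
(4) = (z - 1)*(z - 4*sqrt(2))*(z + 5*sqrt(2))*(sqrt(2)*z + 1)
(5) = 7*l^2 - 8*l*x + x^2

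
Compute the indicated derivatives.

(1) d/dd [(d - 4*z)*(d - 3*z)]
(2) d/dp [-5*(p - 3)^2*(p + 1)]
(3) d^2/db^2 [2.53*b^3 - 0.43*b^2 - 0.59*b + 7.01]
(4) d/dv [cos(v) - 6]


(1) = 2*d - 7*z
(2) = 5*(1 - 3*p)*(p - 3)
(3) = 15.18*b - 0.86
(4) = -sin(v)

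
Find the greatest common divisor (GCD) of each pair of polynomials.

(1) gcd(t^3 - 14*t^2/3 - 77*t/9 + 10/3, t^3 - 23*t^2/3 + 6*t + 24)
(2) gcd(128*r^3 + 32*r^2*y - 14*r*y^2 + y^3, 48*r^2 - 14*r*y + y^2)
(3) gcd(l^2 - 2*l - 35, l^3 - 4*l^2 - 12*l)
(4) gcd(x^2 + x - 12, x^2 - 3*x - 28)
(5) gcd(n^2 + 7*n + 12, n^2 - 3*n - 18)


(1) = gcd((t - 6)*(t - 1/3)*(t + 5/3), (t - 6)*(t - 3)*(t + 4/3)) = t - 6
(2) = gcd((-8*r + y)^2*(2*r + y), (-8*r + y)*(-6*r + y)) = -8*r + y
(3) = 1
(4) = x + 4
(5) = n + 3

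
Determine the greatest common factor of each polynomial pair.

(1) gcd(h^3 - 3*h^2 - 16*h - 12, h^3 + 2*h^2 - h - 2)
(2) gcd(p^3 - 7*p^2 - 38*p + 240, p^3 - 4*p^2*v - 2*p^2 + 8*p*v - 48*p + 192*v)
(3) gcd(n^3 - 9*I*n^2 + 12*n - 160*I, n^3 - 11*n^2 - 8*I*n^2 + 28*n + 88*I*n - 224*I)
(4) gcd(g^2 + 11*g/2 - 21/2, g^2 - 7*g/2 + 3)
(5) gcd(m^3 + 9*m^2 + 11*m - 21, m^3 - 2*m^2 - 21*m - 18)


(1) = h^2 + 3*h + 2
(2) = p^2 - 2*p - 48
(3) = n - 8*I
(4) = gcd((g - 3/2)*(g + 7), (g - 2)*(g - 3/2)) = g - 3/2
(5) = m + 3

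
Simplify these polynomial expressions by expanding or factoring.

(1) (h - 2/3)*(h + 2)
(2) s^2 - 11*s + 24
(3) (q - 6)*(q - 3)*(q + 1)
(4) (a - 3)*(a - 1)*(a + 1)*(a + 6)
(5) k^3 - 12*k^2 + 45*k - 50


(1) = h^2 + 4*h/3 - 4/3
(2) = (s - 8)*(s - 3)
(3) = q^3 - 8*q^2 + 9*q + 18
(4) = a^4 + 3*a^3 - 19*a^2 - 3*a + 18
(5) = (k - 5)^2*(k - 2)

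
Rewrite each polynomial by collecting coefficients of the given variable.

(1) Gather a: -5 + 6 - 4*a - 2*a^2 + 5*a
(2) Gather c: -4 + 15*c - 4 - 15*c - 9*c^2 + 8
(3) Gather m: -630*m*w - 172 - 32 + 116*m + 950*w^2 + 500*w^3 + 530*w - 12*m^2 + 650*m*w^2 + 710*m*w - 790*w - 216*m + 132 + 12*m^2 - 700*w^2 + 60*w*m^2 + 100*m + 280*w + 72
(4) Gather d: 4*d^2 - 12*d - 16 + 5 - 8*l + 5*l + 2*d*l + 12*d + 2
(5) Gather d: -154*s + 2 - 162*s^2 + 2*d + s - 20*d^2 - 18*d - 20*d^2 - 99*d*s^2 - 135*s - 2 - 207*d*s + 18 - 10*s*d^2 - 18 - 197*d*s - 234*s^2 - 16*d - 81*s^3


(1) = -2*a^2 + a + 1
(2) = -9*c^2
(3) = 60*m^2*w + m*(650*w^2 + 80*w) + 500*w^3 + 250*w^2 + 20*w
(4) = 4*d^2 + 2*d*l - 3*l - 9
(5) = d^2*(-10*s - 40) + d*(-99*s^2 - 404*s - 32) - 81*s^3 - 396*s^2 - 288*s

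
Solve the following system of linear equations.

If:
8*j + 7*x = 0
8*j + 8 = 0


Then:
j = -1
x = 8/7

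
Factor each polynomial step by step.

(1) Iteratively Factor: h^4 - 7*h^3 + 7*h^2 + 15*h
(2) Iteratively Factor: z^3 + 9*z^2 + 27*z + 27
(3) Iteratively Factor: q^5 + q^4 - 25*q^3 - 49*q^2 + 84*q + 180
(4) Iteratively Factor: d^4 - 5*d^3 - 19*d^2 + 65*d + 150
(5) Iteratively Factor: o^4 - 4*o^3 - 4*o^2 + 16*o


(1) = (h - 5)*(h^3 - 2*h^2 - 3*h) = (h - 5)*(h - 3)*(h^2 + h) = (h - 5)*(h - 3)*(h + 1)*(h)
(2) = (z + 3)*(z^2 + 6*z + 9) = (z + 3)^2*(z + 3)
(3) = (q + 2)*(q^4 - q^3 - 23*q^2 - 3*q + 90) = (q - 5)*(q + 2)*(q^3 + 4*q^2 - 3*q - 18) = (q - 5)*(q + 2)*(q + 3)*(q^2 + q - 6) = (q - 5)*(q + 2)*(q + 3)^2*(q - 2)
(4) = (d - 5)*(d^3 - 19*d - 30) = (d - 5)*(d + 3)*(d^2 - 3*d - 10) = (d - 5)*(d + 2)*(d + 3)*(d - 5)
(5) = (o)*(o^3 - 4*o^2 - 4*o + 16) = o*(o - 2)*(o^2 - 2*o - 8) = o*(o - 2)*(o + 2)*(o - 4)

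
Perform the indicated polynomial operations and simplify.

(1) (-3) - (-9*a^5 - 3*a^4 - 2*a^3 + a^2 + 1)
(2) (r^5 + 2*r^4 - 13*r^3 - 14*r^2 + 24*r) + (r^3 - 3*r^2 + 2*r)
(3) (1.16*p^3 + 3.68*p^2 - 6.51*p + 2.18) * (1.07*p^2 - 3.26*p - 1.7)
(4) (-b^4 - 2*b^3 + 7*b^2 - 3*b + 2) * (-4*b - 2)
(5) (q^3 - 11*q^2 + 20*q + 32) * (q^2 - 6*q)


(1) = 9*a^5 + 3*a^4 + 2*a^3 - a^2 - 4
(2) = r^5 + 2*r^4 - 12*r^3 - 17*r^2 + 26*r
(3) = 1.2412*p^5 + 0.156*p^4 - 20.9345*p^3 + 17.2992*p^2 + 3.9602*p - 3.706
(4) = 4*b^5 + 10*b^4 - 24*b^3 - 2*b^2 - 2*b - 4
(5) = q^5 - 17*q^4 + 86*q^3 - 88*q^2 - 192*q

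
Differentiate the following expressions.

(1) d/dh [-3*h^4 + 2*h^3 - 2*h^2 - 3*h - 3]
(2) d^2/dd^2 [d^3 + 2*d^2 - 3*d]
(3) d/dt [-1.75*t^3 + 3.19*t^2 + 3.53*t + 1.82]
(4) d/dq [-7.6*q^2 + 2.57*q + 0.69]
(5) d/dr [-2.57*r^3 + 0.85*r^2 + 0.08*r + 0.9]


(1) = -12*h^3 + 6*h^2 - 4*h - 3
(2) = 6*d + 4
(3) = -5.25*t^2 + 6.38*t + 3.53
(4) = 2.57 - 15.2*q
(5) = -7.71*r^2 + 1.7*r + 0.08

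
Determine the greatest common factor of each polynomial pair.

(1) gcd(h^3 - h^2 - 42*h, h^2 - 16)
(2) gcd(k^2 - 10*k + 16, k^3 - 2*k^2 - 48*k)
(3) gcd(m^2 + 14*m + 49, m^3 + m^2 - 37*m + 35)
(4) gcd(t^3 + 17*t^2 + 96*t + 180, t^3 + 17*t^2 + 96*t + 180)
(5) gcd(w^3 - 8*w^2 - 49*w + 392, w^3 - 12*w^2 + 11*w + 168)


(1) = 1
(2) = k - 8
(3) = m + 7
(4) = t^3 + 17*t^2 + 96*t + 180
(5) = gcd((w - 8)*(w - 7)*(w + 7), (w - 8)*(w - 7)*(w + 3)) = w^2 - 15*w + 56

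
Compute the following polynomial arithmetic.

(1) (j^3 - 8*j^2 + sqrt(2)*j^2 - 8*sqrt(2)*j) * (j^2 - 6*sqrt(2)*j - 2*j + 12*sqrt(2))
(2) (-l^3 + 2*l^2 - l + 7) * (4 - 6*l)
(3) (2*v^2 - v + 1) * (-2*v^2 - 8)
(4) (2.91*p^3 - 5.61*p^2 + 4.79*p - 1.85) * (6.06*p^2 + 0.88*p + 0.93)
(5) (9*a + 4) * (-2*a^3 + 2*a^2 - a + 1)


(1) = j^5 - 10*j^4 - 5*sqrt(2)*j^4 + 4*j^3 + 50*sqrt(2)*j^3 - 80*sqrt(2)*j^2 + 120*j^2 - 192*j
(2) = 6*l^4 - 16*l^3 + 14*l^2 - 46*l + 28
(3) = -4*v^4 + 2*v^3 - 18*v^2 + 8*v - 8
(4) = 17.6346*p^5 - 31.4358*p^4 + 26.7969*p^3 - 12.2131*p^2 + 2.8267*p - 1.7205
(5) = -18*a^4 + 10*a^3 - a^2 + 5*a + 4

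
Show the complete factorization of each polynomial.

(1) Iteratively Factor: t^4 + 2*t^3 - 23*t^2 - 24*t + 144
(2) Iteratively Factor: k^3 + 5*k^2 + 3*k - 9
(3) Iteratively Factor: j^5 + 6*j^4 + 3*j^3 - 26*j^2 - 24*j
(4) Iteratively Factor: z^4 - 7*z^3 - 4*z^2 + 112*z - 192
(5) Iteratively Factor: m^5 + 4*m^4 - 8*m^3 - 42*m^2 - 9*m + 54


(1) = (t - 3)*(t^3 + 5*t^2 - 8*t - 48) = (t - 3)^2*(t^2 + 8*t + 16) = (t - 3)^2*(t + 4)*(t + 4)
(2) = (k - 1)*(k^2 + 6*k + 9) = (k - 1)*(k + 3)*(k + 3)
(3) = (j - 2)*(j^4 + 8*j^3 + 19*j^2 + 12*j) = (j - 2)*(j + 1)*(j^3 + 7*j^2 + 12*j) = j*(j - 2)*(j + 1)*(j^2 + 7*j + 12) = j*(j - 2)*(j + 1)*(j + 3)*(j + 4)
(4) = (z - 3)*(z^3 - 4*z^2 - 16*z + 64) = (z - 4)*(z - 3)*(z^2 - 16) = (z - 4)*(z - 3)*(z + 4)*(z - 4)
(5) = (m + 3)*(m^4 + m^3 - 11*m^2 - 9*m + 18) = (m + 3)^2*(m^3 - 2*m^2 - 5*m + 6) = (m - 3)*(m + 3)^2*(m^2 + m - 2) = (m - 3)*(m - 1)*(m + 3)^2*(m + 2)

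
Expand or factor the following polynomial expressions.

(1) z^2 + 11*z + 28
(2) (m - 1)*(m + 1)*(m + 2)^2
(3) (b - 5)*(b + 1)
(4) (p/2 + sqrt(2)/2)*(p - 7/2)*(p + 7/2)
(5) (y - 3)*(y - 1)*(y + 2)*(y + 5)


(1) = (z + 4)*(z + 7)
(2) = m^4 + 4*m^3 + 3*m^2 - 4*m - 4
(3) = b^2 - 4*b - 5
(4) = p^3/2 + sqrt(2)*p^2/2 - 49*p/8 - 49*sqrt(2)/8
(5) = y^4 + 3*y^3 - 15*y^2 - 19*y + 30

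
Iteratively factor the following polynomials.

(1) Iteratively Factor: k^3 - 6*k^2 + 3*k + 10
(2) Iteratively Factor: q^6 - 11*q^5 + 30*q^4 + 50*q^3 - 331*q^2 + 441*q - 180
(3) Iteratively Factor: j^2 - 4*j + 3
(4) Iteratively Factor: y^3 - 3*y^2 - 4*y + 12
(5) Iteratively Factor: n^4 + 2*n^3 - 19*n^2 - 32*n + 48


(1) = (k + 1)*(k^2 - 7*k + 10) = (k - 2)*(k + 1)*(k - 5)
(2) = (q - 1)*(q^5 - 10*q^4 + 20*q^3 + 70*q^2 - 261*q + 180) = (q - 4)*(q - 1)*(q^4 - 6*q^3 - 4*q^2 + 54*q - 45) = (q - 5)*(q - 4)*(q - 1)*(q^3 - q^2 - 9*q + 9) = (q - 5)*(q - 4)*(q - 3)*(q - 1)*(q^2 + 2*q - 3) = (q - 5)*(q - 4)*(q - 3)*(q - 1)^2*(q + 3)
(3) = (j - 3)*(j - 1)
(4) = (y - 2)*(y^2 - y - 6) = (y - 3)*(y - 2)*(y + 2)
(5) = (n + 3)*(n^3 - n^2 - 16*n + 16) = (n - 1)*(n + 3)*(n^2 - 16) = (n - 1)*(n + 3)*(n + 4)*(n - 4)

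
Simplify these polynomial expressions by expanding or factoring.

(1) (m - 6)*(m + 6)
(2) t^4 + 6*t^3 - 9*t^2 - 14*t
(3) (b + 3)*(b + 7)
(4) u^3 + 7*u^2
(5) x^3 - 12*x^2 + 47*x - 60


(1) = m^2 - 36
(2) = t*(t - 2)*(t + 1)*(t + 7)
(3) = b^2 + 10*b + 21
(4) = u^2*(u + 7)
(5) = (x - 5)*(x - 4)*(x - 3)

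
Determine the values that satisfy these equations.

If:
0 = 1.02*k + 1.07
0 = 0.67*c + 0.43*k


Then:
c = 0.67
k = -1.05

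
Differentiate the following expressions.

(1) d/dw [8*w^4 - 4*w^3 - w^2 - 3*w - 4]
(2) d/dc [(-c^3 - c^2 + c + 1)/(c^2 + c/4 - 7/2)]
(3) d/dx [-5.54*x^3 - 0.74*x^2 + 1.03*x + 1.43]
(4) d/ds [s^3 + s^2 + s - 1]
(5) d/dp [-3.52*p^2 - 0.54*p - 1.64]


(1) = 32*w^3 - 12*w^2 - 2*w - 3
(2) = 4*(-4*c^4 - 2*c^3 + 37*c^2 + 20*c - 15)/(16*c^4 + 8*c^3 - 111*c^2 - 28*c + 196)
(3) = -16.62*x^2 - 1.48*x + 1.03
(4) = 3*s^2 + 2*s + 1
(5) = -7.04*p - 0.54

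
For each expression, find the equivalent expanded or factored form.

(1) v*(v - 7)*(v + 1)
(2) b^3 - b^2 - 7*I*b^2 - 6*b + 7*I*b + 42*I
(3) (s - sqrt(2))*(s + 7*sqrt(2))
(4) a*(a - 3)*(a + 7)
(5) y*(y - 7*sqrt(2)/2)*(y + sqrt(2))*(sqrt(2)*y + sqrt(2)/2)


(1) = v^3 - 6*v^2 - 7*v
(2) = (b - 3)*(b + 2)*(b - 7*I)
(3) = s^2 + 6*sqrt(2)*s - 14
(4) = a^3 + 4*a^2 - 21*a
(5) = sqrt(2)*y^4 - 5*y^3 + sqrt(2)*y^3/2 - 7*sqrt(2)*y^2 - 5*y^2/2 - 7*sqrt(2)*y/2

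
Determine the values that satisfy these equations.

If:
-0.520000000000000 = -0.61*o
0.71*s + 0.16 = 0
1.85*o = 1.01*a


Then:
a = 1.56
o = 0.85
s = -0.23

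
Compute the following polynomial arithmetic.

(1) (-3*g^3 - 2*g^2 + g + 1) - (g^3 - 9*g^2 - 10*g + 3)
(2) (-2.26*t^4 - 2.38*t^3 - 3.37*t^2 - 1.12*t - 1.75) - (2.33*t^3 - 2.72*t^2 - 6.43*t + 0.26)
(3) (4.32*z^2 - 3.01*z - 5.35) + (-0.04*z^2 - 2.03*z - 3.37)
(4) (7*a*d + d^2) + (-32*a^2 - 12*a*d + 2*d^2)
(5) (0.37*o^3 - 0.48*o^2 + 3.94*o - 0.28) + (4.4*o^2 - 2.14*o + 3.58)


(1) = -4*g^3 + 7*g^2 + 11*g - 2
(2) = -2.26*t^4 - 4.71*t^3 - 0.65*t^2 + 5.31*t - 2.01
(3) = 4.28*z^2 - 5.04*z - 8.72
(4) = -32*a^2 - 5*a*d + 3*d^2
(5) = 0.37*o^3 + 3.92*o^2 + 1.8*o + 3.3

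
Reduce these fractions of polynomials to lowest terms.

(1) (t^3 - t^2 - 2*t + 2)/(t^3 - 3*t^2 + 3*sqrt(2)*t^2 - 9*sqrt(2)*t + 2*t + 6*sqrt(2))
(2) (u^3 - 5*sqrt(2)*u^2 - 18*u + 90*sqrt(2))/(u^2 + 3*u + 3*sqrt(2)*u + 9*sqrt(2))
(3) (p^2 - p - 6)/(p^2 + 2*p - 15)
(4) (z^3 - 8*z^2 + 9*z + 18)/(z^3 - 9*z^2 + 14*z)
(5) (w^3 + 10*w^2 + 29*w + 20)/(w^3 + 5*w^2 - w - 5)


(1) = (t^2 - 2)/(t^2 + t*(-2 + 3*sqrt(2)) - 6*sqrt(2))
(2) = (u^2 - 8*sqrt(2)*u + 30)/(u + 3)
(3) = (p + 2)/(p + 5)
(4) = (z^3 - 8*z^2 + 9*z + 18)/(z^3 - 9*z^2 + 14*z)
(5) = (w + 4)/(w - 1)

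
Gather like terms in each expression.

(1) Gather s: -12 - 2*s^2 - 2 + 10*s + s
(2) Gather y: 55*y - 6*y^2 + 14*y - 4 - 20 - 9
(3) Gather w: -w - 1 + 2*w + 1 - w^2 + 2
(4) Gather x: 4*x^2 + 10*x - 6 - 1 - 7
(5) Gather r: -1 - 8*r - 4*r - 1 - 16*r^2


(1) = -2*s^2 + 11*s - 14
(2) = -6*y^2 + 69*y - 33
(3) = -w^2 + w + 2
(4) = 4*x^2 + 10*x - 14
(5) = -16*r^2 - 12*r - 2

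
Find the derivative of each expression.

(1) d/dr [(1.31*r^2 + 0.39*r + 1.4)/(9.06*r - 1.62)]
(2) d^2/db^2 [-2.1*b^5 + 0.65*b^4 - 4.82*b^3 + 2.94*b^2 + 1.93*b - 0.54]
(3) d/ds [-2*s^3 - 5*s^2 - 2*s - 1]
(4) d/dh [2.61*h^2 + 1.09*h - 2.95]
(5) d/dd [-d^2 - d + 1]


(1) = (11.8686*r^2 - 4.2444*r - 13.3158)/(82.0836*r^2 - 29.3544*r + 2.6244)
(2) = -42.0*b^3 + 7.8*b^2 - 28.92*b + 5.88
(3) = -6*s^2 - 10*s - 2
(4) = 5.22*h + 1.09
(5) = -2*d - 1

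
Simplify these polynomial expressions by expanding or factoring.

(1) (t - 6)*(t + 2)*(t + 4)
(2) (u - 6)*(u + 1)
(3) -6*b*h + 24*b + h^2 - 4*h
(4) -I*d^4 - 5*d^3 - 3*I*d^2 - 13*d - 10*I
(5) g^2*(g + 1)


(1) = t^3 - 28*t - 48
(2) = u^2 - 5*u - 6
(3) = (-6*b + h)*(h - 4)
(4) = (d - 5*I)*(d - 2*I)*(d + I)*(-I*d + 1)
(5) = g^3 + g^2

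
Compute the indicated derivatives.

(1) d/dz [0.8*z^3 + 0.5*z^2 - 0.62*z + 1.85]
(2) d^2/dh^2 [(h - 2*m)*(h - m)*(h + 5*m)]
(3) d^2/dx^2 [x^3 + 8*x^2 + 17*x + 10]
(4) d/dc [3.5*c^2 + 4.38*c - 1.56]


(1) = 2.4*z^2 + 1.0*z - 0.62
(2) = 6*h + 4*m
(3) = 6*x + 16
(4) = 7.0*c + 4.38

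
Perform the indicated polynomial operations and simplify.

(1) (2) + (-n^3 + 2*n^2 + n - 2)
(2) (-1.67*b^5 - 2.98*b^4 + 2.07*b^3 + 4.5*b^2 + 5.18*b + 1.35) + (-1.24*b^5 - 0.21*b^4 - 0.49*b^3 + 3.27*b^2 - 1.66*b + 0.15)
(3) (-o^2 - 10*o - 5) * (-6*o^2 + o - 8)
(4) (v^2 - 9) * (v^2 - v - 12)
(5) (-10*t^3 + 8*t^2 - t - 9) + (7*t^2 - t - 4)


(1) = -n^3 + 2*n^2 + n
(2) = -2.91*b^5 - 3.19*b^4 + 1.58*b^3 + 7.77*b^2 + 3.52*b + 1.5
(3) = 6*o^4 + 59*o^3 + 28*o^2 + 75*o + 40
(4) = v^4 - v^3 - 21*v^2 + 9*v + 108
(5) = -10*t^3 + 15*t^2 - 2*t - 13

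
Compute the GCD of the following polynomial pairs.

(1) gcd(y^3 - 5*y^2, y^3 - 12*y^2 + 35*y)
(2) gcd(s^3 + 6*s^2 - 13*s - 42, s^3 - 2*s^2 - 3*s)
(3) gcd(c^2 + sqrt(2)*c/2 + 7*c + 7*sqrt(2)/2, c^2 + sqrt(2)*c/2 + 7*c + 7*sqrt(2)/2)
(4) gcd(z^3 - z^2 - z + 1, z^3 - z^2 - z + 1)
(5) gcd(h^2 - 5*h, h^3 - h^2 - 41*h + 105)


(1) = gcd(y^2*(y - 5), y*(y - 7)*(y - 5)) = y^2 - 5*y
(2) = gcd((s - 3)*(s + 2)*(s + 7), s*(s - 3)*(s + 1)) = s - 3
(3) = c^2 + c*(sqrt(2)/2 + 7) + 7*sqrt(2)/2
(4) = z^3 - z^2 - z + 1
(5) = h - 5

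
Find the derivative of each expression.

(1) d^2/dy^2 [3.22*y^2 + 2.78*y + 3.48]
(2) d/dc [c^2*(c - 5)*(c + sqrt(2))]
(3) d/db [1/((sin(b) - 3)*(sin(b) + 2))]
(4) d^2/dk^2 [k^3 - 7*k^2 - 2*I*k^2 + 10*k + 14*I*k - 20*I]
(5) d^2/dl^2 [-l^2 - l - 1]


(1) = 6.44000000000000
(2) = c*(4*c^2 - 15*c + 3*sqrt(2)*c - 10*sqrt(2))
(3) = (-sin(2*b) + cos(b))/((sin(b) - 3)^2*(sin(b) + 2)^2)
(4) = 6*k - 14 - 4*I
(5) = -2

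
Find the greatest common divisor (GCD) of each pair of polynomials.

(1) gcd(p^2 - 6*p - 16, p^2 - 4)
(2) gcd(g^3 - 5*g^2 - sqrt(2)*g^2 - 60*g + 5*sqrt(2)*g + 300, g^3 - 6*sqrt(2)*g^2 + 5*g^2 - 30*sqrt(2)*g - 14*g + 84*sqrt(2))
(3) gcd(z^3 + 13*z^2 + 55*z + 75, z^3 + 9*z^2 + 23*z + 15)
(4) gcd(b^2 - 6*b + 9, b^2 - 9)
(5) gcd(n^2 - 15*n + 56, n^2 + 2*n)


(1) = gcd((p - 8)*(p + 2), (p - 2)*(p + 2)) = p + 2
(2) = gcd((g - 5)*(g - 6*sqrt(2))*(g + 5*sqrt(2)), (g - 2)*(g + 7)*(g - 6*sqrt(2))) = g - 6*sqrt(2)
(3) = gcd((z + 3)*(z + 5)^2, (z + 1)*(z + 3)*(z + 5)) = z^2 + 8*z + 15
(4) = gcd((b - 3)^2, (b - 3)*(b + 3)) = b - 3
(5) = gcd((n - 8)*(n - 7), n*(n + 2)) = 1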